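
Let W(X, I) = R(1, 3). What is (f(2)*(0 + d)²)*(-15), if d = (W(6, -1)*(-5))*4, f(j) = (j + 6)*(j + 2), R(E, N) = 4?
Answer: -3072000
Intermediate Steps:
W(X, I) = 4
f(j) = (2 + j)*(6 + j) (f(j) = (6 + j)*(2 + j) = (2 + j)*(6 + j))
d = -80 (d = (4*(-5))*4 = -20*4 = -80)
(f(2)*(0 + d)²)*(-15) = ((12 + 2² + 8*2)*(0 - 80)²)*(-15) = ((12 + 4 + 16)*(-80)²)*(-15) = (32*6400)*(-15) = 204800*(-15) = -3072000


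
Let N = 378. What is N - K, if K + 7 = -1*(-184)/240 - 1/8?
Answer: 46123/120 ≈ 384.36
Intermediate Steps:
K = -763/120 (K = -7 + (-1*(-184)/240 - 1/8) = -7 + (184*(1/240) - 1*⅛) = -7 + (23/30 - ⅛) = -7 + 77/120 = -763/120 ≈ -6.3583)
N - K = 378 - 1*(-763/120) = 378 + 763/120 = 46123/120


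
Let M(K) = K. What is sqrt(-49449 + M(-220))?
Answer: I*sqrt(49669) ≈ 222.87*I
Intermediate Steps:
sqrt(-49449 + M(-220)) = sqrt(-49449 - 220) = sqrt(-49669) = I*sqrt(49669)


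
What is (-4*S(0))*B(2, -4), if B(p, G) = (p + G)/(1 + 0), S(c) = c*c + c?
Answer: 0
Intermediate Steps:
S(c) = c + c² (S(c) = c² + c = c + c²)
B(p, G) = G + p (B(p, G) = (G + p)/1 = (G + p)*1 = G + p)
(-4*S(0))*B(2, -4) = (-0*(1 + 0))*(-4 + 2) = -0*(-2) = -4*0*(-2) = 0*(-2) = 0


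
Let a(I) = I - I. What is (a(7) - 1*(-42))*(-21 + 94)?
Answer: 3066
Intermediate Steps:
a(I) = 0
(a(7) - 1*(-42))*(-21 + 94) = (0 - 1*(-42))*(-21 + 94) = (0 + 42)*73 = 42*73 = 3066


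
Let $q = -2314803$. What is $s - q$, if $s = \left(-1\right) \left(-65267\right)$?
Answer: $2380070$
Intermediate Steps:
$s = 65267$
$s - q = 65267 - -2314803 = 65267 + 2314803 = 2380070$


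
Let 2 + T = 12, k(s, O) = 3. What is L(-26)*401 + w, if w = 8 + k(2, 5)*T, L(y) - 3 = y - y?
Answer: 1241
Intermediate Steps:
T = 10 (T = -2 + 12 = 10)
L(y) = 3 (L(y) = 3 + (y - y) = 3 + 0 = 3)
w = 38 (w = 8 + 3*10 = 8 + 30 = 38)
L(-26)*401 + w = 3*401 + 38 = 1203 + 38 = 1241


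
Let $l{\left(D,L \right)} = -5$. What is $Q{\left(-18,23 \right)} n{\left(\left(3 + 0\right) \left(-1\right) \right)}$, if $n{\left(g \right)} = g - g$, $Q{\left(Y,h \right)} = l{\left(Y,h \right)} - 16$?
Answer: $0$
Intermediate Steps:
$Q{\left(Y,h \right)} = -21$ ($Q{\left(Y,h \right)} = -5 - 16 = -21$)
$n{\left(g \right)} = 0$
$Q{\left(-18,23 \right)} n{\left(\left(3 + 0\right) \left(-1\right) \right)} = \left(-21\right) 0 = 0$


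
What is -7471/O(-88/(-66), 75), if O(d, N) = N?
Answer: -7471/75 ≈ -99.613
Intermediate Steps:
-7471/O(-88/(-66), 75) = -7471/75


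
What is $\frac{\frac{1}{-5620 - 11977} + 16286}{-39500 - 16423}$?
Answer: $- \frac{95528247}{328025677} \approx -0.29122$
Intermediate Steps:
$\frac{\frac{1}{-5620 - 11977} + 16286}{-39500 - 16423} = \frac{\frac{1}{-17597} + 16286}{-55923} = \left(- \frac{1}{17597} + 16286\right) \left(- \frac{1}{55923}\right) = \frac{286584741}{17597} \left(- \frac{1}{55923}\right) = - \frac{95528247}{328025677}$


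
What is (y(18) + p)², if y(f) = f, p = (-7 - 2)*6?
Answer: 1296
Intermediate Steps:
p = -54 (p = -9*6 = -54)
(y(18) + p)² = (18 - 54)² = (-36)² = 1296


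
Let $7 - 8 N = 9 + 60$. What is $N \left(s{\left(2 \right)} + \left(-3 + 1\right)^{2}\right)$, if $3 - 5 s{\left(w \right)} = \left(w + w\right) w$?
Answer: $- \frac{93}{4} \approx -23.25$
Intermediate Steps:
$s{\left(w \right)} = \frac{3}{5} - \frac{2 w^{2}}{5}$ ($s{\left(w \right)} = \frac{3}{5} - \frac{\left(w + w\right) w}{5} = \frac{3}{5} - \frac{2 w w}{5} = \frac{3}{5} - \frac{2 w^{2}}{5}$)
$N = - \frac{31}{4}$ ($N = \frac{7}{8} - \frac{9 + 60}{8} = \frac{7}{8} - \frac{69}{8} = - \frac{31}{4} \approx -7.75$)
$N \left(s{\left(2 \right)} + \left(-3 + 1\right)^{2}\right) = - \frac{31 \left(\left(\frac{3}{5} - \frac{2 \cdot 2^{2}}{5}\right) + \left(-3 + 1\right)^{2}\right)}{4} = - \frac{31 \left(\left(\frac{3}{5} - \frac{8}{5}\right) + \left(-2\right)^{2}\right)}{4} = - \frac{31 \left(\left(\frac{3}{5} - \frac{8}{5}\right) + 4\right)}{4} = - \frac{31 \left(-1 + 4\right)}{4} = \left(- \frac{31}{4}\right) 3 = - \frac{93}{4}$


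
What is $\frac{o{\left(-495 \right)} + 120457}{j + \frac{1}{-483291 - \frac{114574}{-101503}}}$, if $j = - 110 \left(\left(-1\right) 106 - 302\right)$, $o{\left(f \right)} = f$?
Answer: $\frac{5884780511751638}{2201605086237617} \approx 2.673$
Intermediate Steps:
$j = 44880$ ($j = - 110 \left(-106 - 302\right) = \left(-110\right) \left(-408\right) = 44880$)
$\frac{o{\left(-495 \right)} + 120457}{j + \frac{1}{-483291 - \frac{114574}{-101503}}} = \frac{-495 + 120457}{44880 + \frac{1}{-483291 - \frac{114574}{-101503}}} = \frac{119962}{44880 + \frac{1}{-483291 - - \frac{114574}{101503}}} = \frac{119962}{44880 + \frac{1}{-483291 + \frac{114574}{101503}}} = \frac{119962}{44880 + \frac{1}{- \frac{49055371799}{101503}}} = \frac{119962}{44880 - \frac{101503}{49055371799}} = \frac{119962}{\frac{2201605086237617}{49055371799}} = 119962 \cdot \frac{49055371799}{2201605086237617} = \frac{5884780511751638}{2201605086237617}$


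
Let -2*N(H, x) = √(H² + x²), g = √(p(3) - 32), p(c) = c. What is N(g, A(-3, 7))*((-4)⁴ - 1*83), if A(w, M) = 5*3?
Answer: -1211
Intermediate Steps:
A(w, M) = 15
g = I*√29 (g = √(3 - 32) = √(-29) = I*√29 ≈ 5.3852*I)
N(H, x) = -√(H² + x²)/2
N(g, A(-3, 7))*((-4)⁴ - 1*83) = (-√((I*√29)² + 15²)/2)*((-4)⁴ - 1*83) = (-√(-29 + 225)/2)*(256 - 83) = -√196/2*173 = -½*14*173 = -7*173 = -1211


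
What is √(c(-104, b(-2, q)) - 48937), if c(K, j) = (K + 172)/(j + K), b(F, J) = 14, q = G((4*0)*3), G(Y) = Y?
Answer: I*√11010995/15 ≈ 221.22*I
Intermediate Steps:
q = 0 (q = (4*0)*3 = 0*3 = 0)
c(K, j) = (172 + K)/(K + j)
√(c(-104, b(-2, q)) - 48937) = √((172 - 104)/(-104 + 14) - 48937) = √(68/(-90) - 48937) = √(-1/90*68 - 48937) = √(-34/45 - 48937) = √(-2202199/45) = I*√11010995/15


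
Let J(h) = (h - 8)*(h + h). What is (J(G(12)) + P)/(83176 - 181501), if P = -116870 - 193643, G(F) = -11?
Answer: 6891/2185 ≈ 3.1538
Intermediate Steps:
P = -310513
J(h) = 2*h*(-8 + h) (J(h) = (-8 + h)*(2*h) = 2*h*(-8 + h))
(J(G(12)) + P)/(83176 - 181501) = (2*(-11)*(-8 - 11) - 310513)/(83176 - 181501) = (2*(-11)*(-19) - 310513)/(-98325) = (418 - 310513)*(-1/98325) = -310095*(-1/98325) = 6891/2185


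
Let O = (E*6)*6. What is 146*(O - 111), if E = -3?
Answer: -31974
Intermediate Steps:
O = -108 (O = -3*6*6 = -18*6 = -108)
146*(O - 111) = 146*(-108 - 111) = 146*(-219) = -31974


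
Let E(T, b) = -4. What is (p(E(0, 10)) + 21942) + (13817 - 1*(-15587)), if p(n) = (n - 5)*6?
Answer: 51292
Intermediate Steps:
p(n) = -30 + 6*n (p(n) = (-5 + n)*6 = -30 + 6*n)
(p(E(0, 10)) + 21942) + (13817 - 1*(-15587)) = ((-30 + 6*(-4)) + 21942) + (13817 - 1*(-15587)) = ((-30 - 24) + 21942) + (13817 + 15587) = (-54 + 21942) + 29404 = 21888 + 29404 = 51292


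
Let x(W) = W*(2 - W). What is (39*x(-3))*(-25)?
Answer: 14625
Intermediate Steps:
(39*x(-3))*(-25) = (39*(-3*(2 - 1*(-3))))*(-25) = (39*(-3*(2 + 3)))*(-25) = (39*(-3*5))*(-25) = (39*(-15))*(-25) = -585*(-25) = 14625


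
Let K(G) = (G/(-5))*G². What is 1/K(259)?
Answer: -5/17373979 ≈ -2.8779e-7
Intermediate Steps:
K(G) = -G³/5 (K(G) = (G*(-⅕))*G² = (-G/5)*G² = -G³/5)
1/K(259) = 1/(-⅕*259³) = 1/(-⅕*17373979) = 1/(-17373979/5) = -5/17373979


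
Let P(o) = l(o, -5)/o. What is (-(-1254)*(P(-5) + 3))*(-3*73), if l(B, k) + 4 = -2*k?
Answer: -2471634/5 ≈ -4.9433e+5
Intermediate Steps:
l(B, k) = -4 - 2*k
P(o) = 6/o (P(o) = (-4 - 2*(-5))/o = (-4 + 10)/o = 6/o)
(-(-1254)*(P(-5) + 3))*(-3*73) = (-(-1254)*(6/(-5) + 3))*(-3*73) = -(-1254)*(6*(-⅕) + 3)*(-219) = -(-1254)*(-6/5 + 3)*(-219) = -(-1254)*9/5*(-219) = -209*(-54/5)*(-219) = (11286/5)*(-219) = -2471634/5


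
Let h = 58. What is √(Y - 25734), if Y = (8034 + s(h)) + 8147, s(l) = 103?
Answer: 15*I*√42 ≈ 97.211*I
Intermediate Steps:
Y = 16284 (Y = (8034 + 103) + 8147 = 8137 + 8147 = 16284)
√(Y - 25734) = √(16284 - 25734) = √(-9450) = 15*I*√42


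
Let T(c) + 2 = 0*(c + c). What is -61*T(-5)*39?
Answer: 4758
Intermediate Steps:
T(c) = -2 (T(c) = -2 + 0*(c + c) = -2 + 0*(2*c) = -2 + 0 = -2)
-61*T(-5)*39 = -61*(-2)*39 = 122*39 = 4758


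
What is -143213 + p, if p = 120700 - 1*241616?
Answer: -264129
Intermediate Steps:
p = -120916 (p = 120700 - 241616 = -120916)
-143213 + p = -143213 - 120916 = -264129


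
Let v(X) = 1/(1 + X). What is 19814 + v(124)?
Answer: 2476751/125 ≈ 19814.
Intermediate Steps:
19814 + v(124) = 19814 + 1/(1 + 124) = 19814 + 1/125 = 2476751/125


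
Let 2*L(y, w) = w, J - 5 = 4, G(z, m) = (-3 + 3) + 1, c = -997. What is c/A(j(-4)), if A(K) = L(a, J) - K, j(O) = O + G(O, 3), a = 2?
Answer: -1994/15 ≈ -132.93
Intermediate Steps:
G(z, m) = 1 (G(z, m) = 0 + 1 = 1)
J = 9 (J = 5 + 4 = 9)
L(y, w) = w/2
j(O) = 1 + O (j(O) = O + 1 = 1 + O)
A(K) = 9/2 - K (A(K) = (½)*9 - K = 9/2 - K)
c/A(j(-4)) = -997/(9/2 - (1 - 4)) = -997/(9/2 - 1*(-3)) = -997/(9/2 + 3) = -997/15/2 = -997*2/15 = -1994/15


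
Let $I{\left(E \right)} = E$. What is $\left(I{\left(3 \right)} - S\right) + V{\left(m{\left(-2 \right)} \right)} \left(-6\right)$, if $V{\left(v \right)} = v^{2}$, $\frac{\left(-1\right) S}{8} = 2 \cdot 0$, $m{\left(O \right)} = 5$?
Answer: $-147$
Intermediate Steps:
$S = 0$ ($S = - 8 \cdot 2 \cdot 0 = \left(-8\right) 0 = 0$)
$\left(I{\left(3 \right)} - S\right) + V{\left(m{\left(-2 \right)} \right)} \left(-6\right) = \left(3 - 0\right) + 5^{2} \left(-6\right) = \left(3 + 0\right) + 25 \left(-6\right) = 3 - 150 = -147$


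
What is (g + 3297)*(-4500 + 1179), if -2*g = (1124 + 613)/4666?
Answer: -102173444307/9332 ≈ -1.0949e+7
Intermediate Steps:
g = -1737/9332 (g = -(1124 + 613)/(2*4666) = -1737/(2*4666) = -½*1737/4666 = -1737/9332 ≈ -0.18613)
(g + 3297)*(-4500 + 1179) = (-1737/9332 + 3297)*(-4500 + 1179) = (30765867/9332)*(-3321) = -102173444307/9332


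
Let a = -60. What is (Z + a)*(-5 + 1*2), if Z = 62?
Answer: -6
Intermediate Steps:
(Z + a)*(-5 + 1*2) = (62 - 60)*(-5 + 1*2) = 2*(-5 + 2) = 2*(-3) = -6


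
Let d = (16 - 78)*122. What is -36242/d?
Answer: 18121/3782 ≈ 4.7914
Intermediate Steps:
d = -7564 (d = -62*122 = -7564)
-36242/d = -36242/(-7564) = -36242*(-1/7564) = 18121/3782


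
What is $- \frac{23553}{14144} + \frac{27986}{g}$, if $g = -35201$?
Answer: $- \frac{1224923137}{497882944} \approx -2.4603$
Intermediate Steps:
$- \frac{23553}{14144} + \frac{27986}{g} = - \frac{23553}{14144} + \frac{27986}{-35201} = \left(-23553\right) \frac{1}{14144} + 27986 \left(- \frac{1}{35201}\right) = - \frac{23553}{14144} - \frac{27986}{35201} = - \frac{1224923137}{497882944}$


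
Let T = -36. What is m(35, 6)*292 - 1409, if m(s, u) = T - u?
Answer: -13673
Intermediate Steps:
m(s, u) = -36 - u
m(35, 6)*292 - 1409 = (-36 - 1*6)*292 - 1409 = (-36 - 6)*292 - 1409 = -42*292 - 1409 = -12264 - 1409 = -13673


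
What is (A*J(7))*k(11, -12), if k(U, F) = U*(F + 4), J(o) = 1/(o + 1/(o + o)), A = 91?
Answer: -10192/9 ≈ -1132.4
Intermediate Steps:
J(o) = 1/(o + 1/(2*o))
k(U, F) = U*(4 + F)
(A*J(7))*k(11, -12) = (91*(2*7/(1 + 2*7**2)))*(11*(4 - 12)) = (91*(2*7/(1 + 2*49)))*(11*(-8)) = (91*(2*7/(1 + 98)))*(-88) = (91*(2*7/99))*(-88) = (91*(2*7*(1/99)))*(-88) = (91*(14/99))*(-88) = (1274/99)*(-88) = -10192/9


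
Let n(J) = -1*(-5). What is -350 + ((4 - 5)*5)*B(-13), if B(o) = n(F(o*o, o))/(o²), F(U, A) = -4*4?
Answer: -59175/169 ≈ -350.15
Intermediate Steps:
F(U, A) = -16
n(J) = 5
B(o) = 5/o² (B(o) = 5/(o²) = 5/o²)
-350 + ((4 - 5)*5)*B(-13) = -350 + ((4 - 5)*5)*(5/(-13)²) = -350 + (-1*5)*(5*(1/169)) = -350 - 5*5/169 = -350 - 25/169 = -59175/169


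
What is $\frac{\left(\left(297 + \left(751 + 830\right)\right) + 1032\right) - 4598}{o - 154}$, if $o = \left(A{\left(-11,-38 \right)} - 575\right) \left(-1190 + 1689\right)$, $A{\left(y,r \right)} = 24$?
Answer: $\frac{1688}{275103} \approx 0.0061359$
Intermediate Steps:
$o = -274949$ ($o = \left(24 - 575\right) \left(-1190 + 1689\right) = \left(24 - 575\right) 499 = \left(-551\right) 499 = -274949$)
$\frac{\left(\left(297 + \left(751 + 830\right)\right) + 1032\right) - 4598}{o - 154} = \frac{\left(\left(297 + \left(751 + 830\right)\right) + 1032\right) - 4598}{-274949 - 154} = \frac{\left(\left(297 + 1581\right) + 1032\right) - 4598}{-275103} = \left(\left(1878 + 1032\right) - 4598\right) \left(- \frac{1}{275103}\right) = \left(2910 - 4598\right) \left(- \frac{1}{275103}\right) = \left(-1688\right) \left(- \frac{1}{275103}\right) = \frac{1688}{275103}$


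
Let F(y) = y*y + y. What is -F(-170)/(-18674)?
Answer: 14365/9337 ≈ 1.5385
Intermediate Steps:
F(y) = y + y² (F(y) = y² + y = y + y²)
-F(-170)/(-18674) = -(-170)*(1 - 170)/(-18674) = -(-170)*(-169)*(-1/18674) = -1*28730*(-1/18674) = -28730*(-1/18674) = 14365/9337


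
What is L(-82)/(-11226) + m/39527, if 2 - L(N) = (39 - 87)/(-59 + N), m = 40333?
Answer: 75452110/73955017 ≈ 1.0202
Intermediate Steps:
L(N) = 2 + 48/(-59 + N) (L(N) = 2 - (39 - 87)/(-59 + N) = 2 - (-48)/(-59 + N) = 2 + 48/(-59 + N))
L(-82)/(-11226) + m/39527 = (2*(-35 - 82)/(-59 - 82))/(-11226) + 40333/39527 = (2*(-117)/(-141))*(-1/11226) + 40333*(1/39527) = (2*(-1/141)*(-117))*(-1/11226) + 40333/39527 = (78/47)*(-1/11226) + 40333/39527 = -13/87937 + 40333/39527 = 75452110/73955017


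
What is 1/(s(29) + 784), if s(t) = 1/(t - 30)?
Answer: 1/783 ≈ 0.0012771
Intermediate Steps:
s(t) = 1/(-30 + t)
1/(s(29) + 784) = 1/(1/(-30 + 29) + 784) = 1/(1/(-1) + 784) = 1/(-1 + 784) = 1/783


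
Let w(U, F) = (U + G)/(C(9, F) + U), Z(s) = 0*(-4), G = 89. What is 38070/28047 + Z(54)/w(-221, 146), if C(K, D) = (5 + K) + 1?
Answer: 12690/9349 ≈ 1.3574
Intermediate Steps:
Z(s) = 0
C(K, D) = 6 + K
w(U, F) = (89 + U)/(15 + U) (w(U, F) = (U + 89)/((6 + 9) + U) = (89 + U)/(15 + U))
38070/28047 + Z(54)/w(-221, 146) = 38070/28047 + 0/(((89 - 221)/(15 - 221))) = 38070*(1/28047) + 0/((-132/(-206))) = 12690/9349 + 0/((-1/206*(-132))) = 12690/9349 + 0/(66/103) = 12690/9349 + 0*(103/66) = 12690/9349 + 0 = 12690/9349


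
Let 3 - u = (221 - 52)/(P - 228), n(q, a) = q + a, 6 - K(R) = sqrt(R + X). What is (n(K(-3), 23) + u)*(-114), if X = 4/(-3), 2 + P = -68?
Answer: -553185/149 + 38*I*sqrt(39) ≈ -3712.7 + 237.31*I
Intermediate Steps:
P = -70 (P = -2 - 68 = -70)
X = -4/3 (X = 4*(-1/3) = -4/3 ≈ -1.3333)
K(R) = 6 - sqrt(-4/3 + R) (K(R) = 6 - sqrt(R - 4/3) = 6 - sqrt(-4/3 + R))
n(q, a) = a + q
u = 1063/298 (u = 3 - (221 - 52)/(-70 - 228) = 3 - 169/(-298) = 3 - 169*(-1)/298 = 3 - 1*(-169/298) = 3 + 169/298 = 1063/298 ≈ 3.5671)
(n(K(-3), 23) + u)*(-114) = ((23 + (6 - sqrt(-12 + 9*(-3))/3)) + 1063/298)*(-114) = ((23 + (6 - sqrt(-12 - 27)/3)) + 1063/298)*(-114) = ((23 + (6 - I*sqrt(39)/3)) + 1063/298)*(-114) = ((29 - I*sqrt(39)/3) + 1063/298)*(-114) = (9705/298 - I*sqrt(39)/3)*(-114) = -553185/149 + 38*I*sqrt(39)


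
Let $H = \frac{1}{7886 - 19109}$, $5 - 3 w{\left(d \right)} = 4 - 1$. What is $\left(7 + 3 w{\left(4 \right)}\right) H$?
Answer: $- \frac{1}{1247} \approx -0.00080192$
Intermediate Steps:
$w{\left(d \right)} = \frac{2}{3}$ ($w{\left(d \right)} = \frac{5}{3} - \frac{4 - 1}{3} = \frac{5}{3} - 1 = \frac{2}{3}$)
$H = - \frac{1}{11223}$ ($H = \frac{1}{7886 - 19109} = \frac{1}{-11223} = - \frac{1}{11223} \approx -8.9103 \cdot 10^{-5}$)
$\left(7 + 3 w{\left(4 \right)}\right) H = \left(7 + 3 \cdot \frac{2}{3}\right) \left(- \frac{1}{11223}\right) = \left(7 + 2\right) \left(- \frac{1}{11223}\right) = 9 \left(- \frac{1}{11223}\right) = - \frac{1}{1247}$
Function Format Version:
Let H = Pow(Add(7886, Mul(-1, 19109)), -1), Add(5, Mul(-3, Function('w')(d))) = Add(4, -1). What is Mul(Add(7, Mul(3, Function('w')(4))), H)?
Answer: Rational(-1, 1247) ≈ -0.00080192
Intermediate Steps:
Function('w')(d) = Rational(2, 3) (Function('w')(d) = Add(Rational(5, 3), Mul(Rational(-1, 3), Add(4, -1))) = Add(Rational(5, 3), Mul(Rational(-1, 3), 3)) = Add(Rational(5, 3), -1) = Rational(2, 3))
H = Rational(-1, 11223) (H = Pow(Add(7886, -19109), -1) = Pow(-11223, -1) = Rational(-1, 11223) ≈ -8.9103e-5)
Mul(Add(7, Mul(3, Function('w')(4))), H) = Mul(Add(7, Mul(3, Rational(2, 3))), Rational(-1, 11223)) = Mul(Add(7, 2), Rational(-1, 11223)) = Mul(9, Rational(-1, 11223)) = Rational(-1, 1247)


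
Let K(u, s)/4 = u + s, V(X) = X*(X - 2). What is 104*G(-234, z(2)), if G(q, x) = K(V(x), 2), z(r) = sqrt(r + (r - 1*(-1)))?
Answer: 2912 - 832*sqrt(5) ≈ 1051.6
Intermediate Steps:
z(r) = sqrt(1 + 2*r) (z(r) = sqrt(r + (r + 1)) = sqrt(r + (1 + r)) = sqrt(1 + 2*r))
V(X) = X*(-2 + X)
K(u, s) = 4*s + 4*u (K(u, s) = 4*(u + s) = 4*(s + u) = 4*s + 4*u)
G(q, x) = 8 + 4*x*(-2 + x) (G(q, x) = 4*2 + 4*(x*(-2 + x)) = 8 + 4*x*(-2 + x))
104*G(-234, z(2)) = 104*(8 + 4*sqrt(1 + 2*2)*(-2 + sqrt(1 + 2*2))) = 104*(8 + 4*sqrt(1 + 4)*(-2 + sqrt(1 + 4))) = 104*(8 + 4*sqrt(5)*(-2 + sqrt(5))) = 832 + 416*sqrt(5)*(-2 + sqrt(5))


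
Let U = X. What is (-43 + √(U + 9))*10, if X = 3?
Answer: -430 + 20*√3 ≈ -395.36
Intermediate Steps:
U = 3
(-43 + √(U + 9))*10 = (-43 + √(3 + 9))*10 = (-43 + √12)*10 = (-43 + 2*√3)*10 = -430 + 20*√3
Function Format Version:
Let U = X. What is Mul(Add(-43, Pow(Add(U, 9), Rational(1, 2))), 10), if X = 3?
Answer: Add(-430, Mul(20, Pow(3, Rational(1, 2)))) ≈ -395.36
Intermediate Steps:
U = 3
Mul(Add(-43, Pow(Add(U, 9), Rational(1, 2))), 10) = Mul(Add(-43, Pow(Add(3, 9), Rational(1, 2))), 10) = Mul(Add(-43, Pow(12, Rational(1, 2))), 10) = Mul(Add(-43, Mul(2, Pow(3, Rational(1, 2)))), 10) = Add(-430, Mul(20, Pow(3, Rational(1, 2))))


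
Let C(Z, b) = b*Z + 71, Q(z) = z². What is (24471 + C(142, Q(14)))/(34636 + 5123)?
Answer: 602/457 ≈ 1.3173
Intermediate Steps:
C(Z, b) = 71 + Z*b (C(Z, b) = Z*b + 71 = 71 + Z*b)
(24471 + C(142, Q(14)))/(34636 + 5123) = (24471 + (71 + 142*14²))/(34636 + 5123) = (24471 + (71 + 142*196))/39759 = (24471 + (71 + 27832))*(1/39759) = (24471 + 27903)*(1/39759) = 52374*(1/39759) = 602/457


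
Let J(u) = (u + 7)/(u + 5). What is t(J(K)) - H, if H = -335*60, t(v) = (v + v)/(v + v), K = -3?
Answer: 20101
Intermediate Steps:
J(u) = (7 + u)/(5 + u)
t(v) = 1 (t(v) = (2*v)/((2*v)) = (2*v)*(1/(2*v)) = 1)
H = -20100
t(J(K)) - H = 1 - 1*(-20100) = 1 + 20100 = 20101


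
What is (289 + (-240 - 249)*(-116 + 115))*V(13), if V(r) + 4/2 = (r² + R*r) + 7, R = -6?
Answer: 74688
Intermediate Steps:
V(r) = 5 + r² - 6*r (V(r) = -2 + ((r² - 6*r) + 7) = -2 + (7 + r² - 6*r) = 5 + r² - 6*r)
(289 + (-240 - 249)*(-116 + 115))*V(13) = (289 + (-240 - 249)*(-116 + 115))*(5 + 13² - 6*13) = (289 - 489*(-1))*(5 + 169 - 78) = (289 + 489)*96 = 778*96 = 74688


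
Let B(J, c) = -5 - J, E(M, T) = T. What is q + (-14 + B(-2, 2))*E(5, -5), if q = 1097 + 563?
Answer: 1745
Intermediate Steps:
q = 1660
q + (-14 + B(-2, 2))*E(5, -5) = 1660 + (-14 + (-5 - 1*(-2)))*(-5) = 1660 + (-14 + (-5 + 2))*(-5) = 1660 + (-14 - 3)*(-5) = 1660 - 17*(-5) = 1660 + 85 = 1745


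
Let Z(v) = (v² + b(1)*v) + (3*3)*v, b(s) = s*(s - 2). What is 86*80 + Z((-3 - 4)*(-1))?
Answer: 6985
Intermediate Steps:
b(s) = s*(-2 + s)
Z(v) = v² + 8*v (Z(v) = (v² + (1*(-2 + 1))*v) + (3*3)*v = (v² + (1*(-1))*v) + 9*v = (v² - v) + 9*v = v² + 8*v)
86*80 + Z((-3 - 4)*(-1)) = 86*80 + ((-3 - 4)*(-1))*(8 + (-3 - 4)*(-1)) = 6880 + (-7*(-1))*(8 - 7*(-1)) = 6880 + 7*(8 + 7) = 6880 + 7*15 = 6880 + 105 = 6985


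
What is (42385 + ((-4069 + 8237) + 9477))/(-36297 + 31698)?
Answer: -56030/4599 ≈ -12.183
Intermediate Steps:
(42385 + ((-4069 + 8237) + 9477))/(-36297 + 31698) = (42385 + (4168 + 9477))/(-4599) = (42385 + 13645)*(-1/4599) = 56030*(-1/4599) = -56030/4599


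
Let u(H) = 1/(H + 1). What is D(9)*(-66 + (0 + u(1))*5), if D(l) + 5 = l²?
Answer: -4826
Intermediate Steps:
u(H) = 1/(1 + H)
D(l) = -5 + l²
D(9)*(-66 + (0 + u(1))*5) = (-5 + 9²)*(-66 + (0 + 1/(1 + 1))*5) = (-5 + 81)*(-66 + (0 + 1/2)*5) = 76*(-66 + (0 + ½)*5) = 76*(-66 + (½)*5) = 76*(-66 + 5/2) = 76*(-127/2) = -4826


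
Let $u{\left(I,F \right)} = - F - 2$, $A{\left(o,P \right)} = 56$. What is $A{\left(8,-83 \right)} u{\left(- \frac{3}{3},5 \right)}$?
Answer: $-392$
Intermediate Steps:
$u{\left(I,F \right)} = -2 - F$
$A{\left(8,-83 \right)} u{\left(- \frac{3}{3},5 \right)} = 56 \left(-2 - 5\right) = 56 \left(-7\right) = -392$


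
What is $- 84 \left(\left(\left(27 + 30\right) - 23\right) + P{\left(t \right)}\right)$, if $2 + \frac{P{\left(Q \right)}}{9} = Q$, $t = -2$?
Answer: $168$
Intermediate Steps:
$P{\left(Q \right)} = -18 + 9 Q$
$- 84 \left(\left(\left(27 + 30\right) - 23\right) + P{\left(t \right)}\right) = - 84 \left(\left(\left(27 + 30\right) - 23\right) + \left(-18 + 9 \left(-2\right)\right)\right) = - 84 \left(\left(57 - 23\right) - 36\right) = - 84 \left(34 - 36\right) = \left(-84\right) \left(-2\right) = 168$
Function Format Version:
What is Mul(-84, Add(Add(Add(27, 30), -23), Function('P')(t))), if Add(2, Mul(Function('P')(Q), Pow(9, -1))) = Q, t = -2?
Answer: 168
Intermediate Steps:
Function('P')(Q) = Add(-18, Mul(9, Q))
Mul(-84, Add(Add(Add(27, 30), -23), Function('P')(t))) = Mul(-84, Add(Add(Add(27, 30), -23), Add(-18, Mul(9, -2)))) = Mul(-84, Add(Add(57, -23), Add(-18, -18))) = Mul(-84, Add(34, -36)) = Mul(-84, -2) = 168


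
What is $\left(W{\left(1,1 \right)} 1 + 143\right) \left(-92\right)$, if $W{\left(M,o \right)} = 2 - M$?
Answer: $-13248$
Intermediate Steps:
$\left(W{\left(1,1 \right)} 1 + 143\right) \left(-92\right) = \left(\left(2 - 1\right) 1 + 143\right) \left(-92\right) = \left(1 \cdot 1 + 143\right) \left(-92\right) = \left(1 + 143\right) \left(-92\right) = 144 \left(-92\right) = -13248$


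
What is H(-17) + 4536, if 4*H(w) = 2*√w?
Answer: 4536 + I*√17/2 ≈ 4536.0 + 2.0616*I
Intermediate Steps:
H(w) = √w/2 (H(w) = (2*√w)/4 = √w/2)
H(-17) + 4536 = √(-17)/2 + 4536 = (I*√17)/2 + 4536 = I*√17/2 + 4536 = 4536 + I*√17/2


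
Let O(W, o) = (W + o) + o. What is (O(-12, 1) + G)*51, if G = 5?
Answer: -255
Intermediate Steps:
O(W, o) = W + 2*o
(O(-12, 1) + G)*51 = ((-12 + 2*1) + 5)*51 = ((-12 + 2) + 5)*51 = (-10 + 5)*51 = -5*51 = -255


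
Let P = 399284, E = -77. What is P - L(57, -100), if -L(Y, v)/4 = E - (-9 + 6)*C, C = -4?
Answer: 398928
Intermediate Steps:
L(Y, v) = 356 (L(Y, v) = -4*(-77 - (-9 + 6)*(-4)) = -4*(-77 - (-3)*(-4)) = -4*(-77 - 1*12) = -4*(-77 - 12) = -4*(-89) = 356)
P - L(57, -100) = 399284 - 1*356 = 399284 - 356 = 398928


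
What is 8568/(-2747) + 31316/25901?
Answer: -135894716/71150047 ≈ -1.9100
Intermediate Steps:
8568/(-2747) + 31316/25901 = 8568*(-1/2747) + 31316*(1/25901) = -8568/2747 + 31316/25901 = -135894716/71150047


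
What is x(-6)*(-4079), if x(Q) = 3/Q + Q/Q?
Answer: -4079/2 ≈ -2039.5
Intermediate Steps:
x(Q) = 1 + 3/Q (x(Q) = 3/Q + 1 = 1 + 3/Q)
x(-6)*(-4079) = ((3 - 6)/(-6))*(-4079) = -⅙*(-3)*(-4079) = (½)*(-4079) = -4079/2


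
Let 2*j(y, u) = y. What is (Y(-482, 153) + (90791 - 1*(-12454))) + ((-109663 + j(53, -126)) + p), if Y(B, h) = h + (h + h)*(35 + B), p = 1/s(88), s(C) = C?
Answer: -12585803/88 ≈ -1.4302e+5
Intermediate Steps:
j(y, u) = y/2
p = 1/88 ≈ 0.011364
Y(B, h) = h + 2*h*(35 + B) (Y(B, h) = h + (2*h)*(35 + B) = h + 2*h*(35 + B))
(Y(-482, 153) + (90791 - 1*(-12454))) + ((-109663 + j(53, -126)) + p) = (153*(71 + 2*(-482)) + (90791 - 1*(-12454))) + ((-109663 + (1/2)*53) + 1/88) = (153*(71 - 964) + (90791 + 12454)) + ((-109663 + 53/2) + 1/88) = (153*(-893) + 103245) + (-219273/2 + 1/88) = (-136629 + 103245) - 9648011/88 = -33384 - 9648011/88 = -12585803/88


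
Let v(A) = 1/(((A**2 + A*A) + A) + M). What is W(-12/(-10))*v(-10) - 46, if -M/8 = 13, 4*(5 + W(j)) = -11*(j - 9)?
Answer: -78791/1720 ≈ -45.809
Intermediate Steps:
W(j) = 79/4 - 11*j/4 (W(j) = -5 + (-11*(j - 9))/4 = -5 + (-11*(-9 + j))/4 = -5 + (99 - 11*j)/4 = -5 + (99/4 - 11*j/4) = 79/4 - 11*j/4)
M = -104 (M = -8*13 = -104)
v(A) = 1/(-104 + A + 2*A**2) (v(A) = 1/(((A**2 + A*A) + A) - 104) = 1/(((A**2 + A**2) + A) - 104) = 1/((2*A**2 + A) - 104) = 1/((A + 2*A**2) - 104) = 1/(-104 + A + 2*A**2))
W(-12/(-10))*v(-10) - 46 = (79/4 - (-33)/(-10))/(-104 - 10 + 2*(-10)**2) - 46 = (79/4 - (-33)*(-1)/10)/(-104 - 10 + 2*100) - 46 = (79/4 - 11/4*6/5)/(-104 - 10 + 200) - 46 = (79/4 - 33/10)/86 - 46 = (329/20)*(1/86) - 46 = 329/1720 - 46 = -78791/1720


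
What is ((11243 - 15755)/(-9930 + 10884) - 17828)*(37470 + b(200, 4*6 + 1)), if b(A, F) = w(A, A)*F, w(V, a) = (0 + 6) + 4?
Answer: -106951438880/159 ≈ -6.7265e+8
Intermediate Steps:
w(V, a) = 10 (w(V, a) = 6 + 4 = 10)
b(A, F) = 10*F
((11243 - 15755)/(-9930 + 10884) - 17828)*(37470 + b(200, 4*6 + 1)) = ((11243 - 15755)/(-9930 + 10884) - 17828)*(37470 + 10*(4*6 + 1)) = (-4512/954 - 17828)*(37470 + 10*(24 + 1)) = (-4512*1/954 - 17828)*(37470 + 10*25) = (-752/159 - 17828)*(37470 + 250) = -2835404/159*37720 = -106951438880/159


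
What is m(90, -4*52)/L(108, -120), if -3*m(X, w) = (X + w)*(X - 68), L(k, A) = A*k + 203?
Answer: -2596/38271 ≈ -0.067832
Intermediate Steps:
L(k, A) = 203 + A*k
m(X, w) = -(-68 + X)*(X + w)/3 (m(X, w) = -(X + w)*(X - 68)/3 = -(X + w)*(-68 + X)/3 = -(-68 + X)*(X + w)/3)
m(90, -4*52)/L(108, -120) = (-⅓*90² + (68/3)*90 + 68*(-4*52)/3 - ⅓*90*(-4*52))/(203 - 120*108) = (-⅓*8100 + 2040 + (68/3)*(-208) - ⅓*90*(-208))/(203 - 12960) = (-2700 + 2040 - 14144/3 + 6240)/(-12757) = (2596/3)*(-1/12757) = -2596/38271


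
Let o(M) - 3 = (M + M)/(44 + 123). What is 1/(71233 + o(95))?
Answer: 167/11896602 ≈ 1.4038e-5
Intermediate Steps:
o(M) = 3 + 2*M/167 (o(M) = 3 + (M + M)/(44 + 123) = 3 + (2*M)/167 = 3 + (2*M)*(1/167) = 3 + 2*M/167)
1/(71233 + o(95)) = 1/(71233 + (3 + (2/167)*95)) = 1/(71233 + (3 + 190/167)) = 1/(71233 + 691/167) = 1/(11896602/167) = 167/11896602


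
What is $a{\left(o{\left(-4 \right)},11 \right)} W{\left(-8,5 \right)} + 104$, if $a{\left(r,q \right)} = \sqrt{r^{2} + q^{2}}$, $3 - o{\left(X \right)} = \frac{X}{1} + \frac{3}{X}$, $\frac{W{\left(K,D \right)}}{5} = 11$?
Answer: $104 + \frac{55 \sqrt{2897}}{4} \approx 844.08$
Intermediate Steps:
$W{\left(K,D \right)} = 55$ ($W{\left(K,D \right)} = 5 \cdot 11 = 55$)
$o{\left(X \right)} = 3 - X - \frac{3}{X}$ ($o{\left(X \right)} = 3 - \left(\frac{X}{1} + \frac{3}{X}\right) = 3 - \left(X 1 + \frac{3}{X}\right) = 3 - \left(X + \frac{3}{X}\right) = 3 - X - \frac{3}{X}$)
$a{\left(r,q \right)} = \sqrt{q^{2} + r^{2}}$
$a{\left(o{\left(-4 \right)},11 \right)} W{\left(-8,5 \right)} + 104 = \sqrt{11^{2} + \left(3 - -4 - \frac{3}{-4}\right)^{2}} \cdot 55 + 104 = \sqrt{121 + \left(3 + 4 - - \frac{3}{4}\right)^{2}} \cdot 55 + 104 = \sqrt{121 + \left(3 + 4 + \frac{3}{4}\right)^{2}} \cdot 55 + 104 = \sqrt{121 + \left(\frac{31}{4}\right)^{2}} \cdot 55 + 104 = \sqrt{121 + \frac{961}{16}} \cdot 55 + 104 = \sqrt{\frac{2897}{16}} \cdot 55 + 104 = \frac{\sqrt{2897}}{4} \cdot 55 + 104 = \frac{55 \sqrt{2897}}{4} + 104 = 104 + \frac{55 \sqrt{2897}}{4}$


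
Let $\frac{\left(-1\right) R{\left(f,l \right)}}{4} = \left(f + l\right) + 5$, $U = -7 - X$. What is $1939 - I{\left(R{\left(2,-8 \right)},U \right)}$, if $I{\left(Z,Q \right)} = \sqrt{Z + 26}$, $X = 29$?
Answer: $1939 - \sqrt{30} \approx 1933.5$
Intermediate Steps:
$U = -36$ ($U = -7 - 29 = -36$)
$R{\left(f,l \right)} = -20 - 4 f - 4 l$ ($R{\left(f,l \right)} = - 4 \left(\left(f + l\right) + 5\right) = - 4 \left(5 + f + l\right) = -20 - 4 f - 4 l$)
$I{\left(Z,Q \right)} = \sqrt{26 + Z}$
$1939 - I{\left(R{\left(2,-8 \right)},U \right)} = 1939 - \sqrt{26 - -4} = 1939 - \sqrt{26 + 4} = 1939 - \sqrt{30}$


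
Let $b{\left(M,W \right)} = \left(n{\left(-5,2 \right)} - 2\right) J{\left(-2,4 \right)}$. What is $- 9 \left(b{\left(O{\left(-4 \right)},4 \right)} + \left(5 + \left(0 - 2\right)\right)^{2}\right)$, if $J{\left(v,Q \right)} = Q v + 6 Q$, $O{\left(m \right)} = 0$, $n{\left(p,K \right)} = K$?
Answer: $-81$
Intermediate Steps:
$J{\left(v,Q \right)} = 6 Q + Q v$
$b{\left(M,W \right)} = 0$ ($b{\left(M,W \right)} = \left(2 - 2\right) 4 \left(6 - 2\right) = 0 \cdot 4 \cdot 4 = 0 \cdot 16 = 0$)
$- 9 \left(b{\left(O{\left(-4 \right)},4 \right)} + \left(5 + \left(0 - 2\right)\right)^{2}\right) = - 9 \left(0 + \left(5 + \left(0 - 2\right)\right)^{2}\right) = - 9 \left(0 + \left(5 - 2\right)^{2}\right) = - 9 \left(0 + 3^{2}\right) = - 9 \left(0 + 9\right) = \left(-9\right) 9 = -81$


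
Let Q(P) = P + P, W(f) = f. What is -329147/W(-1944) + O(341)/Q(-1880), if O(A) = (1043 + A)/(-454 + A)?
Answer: 8740666741/51622920 ≈ 169.32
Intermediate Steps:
O(A) = (1043 + A)/(-454 + A)
Q(P) = 2*P
-329147/W(-1944) + O(341)/Q(-1880) = -329147/(-1944) + ((1043 + 341)/(-454 + 341))/((2*(-1880))) = -329147*(-1/1944) + (1384/(-113))/(-3760) = 329147/1944 - 1/113*1384*(-1/3760) = 329147/1944 - 1384/113*(-1/3760) = 329147/1944 + 173/53110 = 8740666741/51622920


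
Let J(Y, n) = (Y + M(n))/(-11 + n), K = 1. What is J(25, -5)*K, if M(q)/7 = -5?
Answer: 5/8 ≈ 0.62500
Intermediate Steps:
M(q) = -35 (M(q) = 7*(-5) = -35)
J(Y, n) = (-35 + Y)/(-11 + n) (J(Y, n) = (Y - 35)/(-11 + n) = (-35 + Y)/(-11 + n))
J(25, -5)*K = ((-35 + 25)/(-11 - 5))*1 = (-10/(-16))*1 = -1/16*(-10)*1 = (5/8)*1 = 5/8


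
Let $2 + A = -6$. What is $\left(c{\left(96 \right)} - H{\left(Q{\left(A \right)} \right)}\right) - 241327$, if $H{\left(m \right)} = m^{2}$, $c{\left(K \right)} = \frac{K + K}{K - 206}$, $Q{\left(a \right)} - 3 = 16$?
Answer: $- \frac{13292936}{55} \approx -2.4169 \cdot 10^{5}$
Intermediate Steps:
$A = -8$ ($A = -2 - 6 = -8$)
$Q{\left(a \right)} = 19$ ($Q{\left(a \right)} = 3 + 16 = 19$)
$c{\left(K \right)} = \frac{2 K}{-206 + K}$
$\left(c{\left(96 \right)} - H{\left(Q{\left(A \right)} \right)}\right) - 241327 = \left(2 \cdot 96 \frac{1}{-206 + 96} - 19^{2}\right) - 241327 = \left(2 \cdot 96 \frac{1}{-110} - 361\right) - 241327 = \left(2 \cdot 96 \left(- \frac{1}{110}\right) - 361\right) - 241327 = \left(- \frac{96}{55} - 361\right) - 241327 = - \frac{19951}{55} - 241327 = - \frac{13292936}{55}$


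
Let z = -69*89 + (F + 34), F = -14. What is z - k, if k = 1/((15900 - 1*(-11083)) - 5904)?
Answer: -129024560/21079 ≈ -6121.0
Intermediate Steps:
z = -6121 (z = -69*89 + (-14 + 34) = -6141 + 20 = -6121)
k = 1/21079 (k = 1/((15900 + 11083) - 5904) = 1/(26983 - 5904) = 1/21079 ≈ 4.7441e-5)
z - k = -6121 - 1*1/21079 = -6121 - 1/21079 = -129024560/21079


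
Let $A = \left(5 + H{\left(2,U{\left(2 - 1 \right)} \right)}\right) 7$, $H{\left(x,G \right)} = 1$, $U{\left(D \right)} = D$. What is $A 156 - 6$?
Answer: $6546$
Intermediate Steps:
$A = 42$ ($A = \left(5 + 1\right) 7 = 6 \cdot 7 = 42$)
$A 156 - 6 = 42 \cdot 156 - 6 = 6552 - 6 = 6546$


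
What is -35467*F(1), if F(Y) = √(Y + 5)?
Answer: -35467*√6 ≈ -86876.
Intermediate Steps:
F(Y) = √(5 + Y)
-35467*F(1) = -35467*√(5 + 1) = -35467*√6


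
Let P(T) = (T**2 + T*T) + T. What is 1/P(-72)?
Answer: 1/10296 ≈ 9.7125e-5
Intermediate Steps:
P(T) = T + 2*T**2 (P(T) = (T**2 + T**2) + T = 2*T**2 + T = T + 2*T**2)
1/P(-72) = 1/(-72*(1 + 2*(-72))) = 1/(-72*(1 - 144)) = 1/(-72*(-143)) = 1/10296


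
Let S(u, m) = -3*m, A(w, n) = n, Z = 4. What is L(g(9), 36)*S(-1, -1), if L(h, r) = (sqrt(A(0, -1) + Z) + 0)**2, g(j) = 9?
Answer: 9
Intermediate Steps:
L(h, r) = 3 (L(h, r) = (sqrt(-1 + 4) + 0)**2 = (sqrt(3) + 0)**2 = (sqrt(3))**2 = 3)
L(g(9), 36)*S(-1, -1) = 3*(-3*(-1)) = 3*3 = 9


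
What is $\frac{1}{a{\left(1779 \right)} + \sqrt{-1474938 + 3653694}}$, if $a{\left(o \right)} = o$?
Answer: $\frac{593}{328695} - \frac{2 \sqrt{60521}}{328695} \approx 0.00030721$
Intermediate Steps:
$\frac{1}{a{\left(1779 \right)} + \sqrt{-1474938 + 3653694}} = \frac{1}{1779 + \sqrt{-1474938 + 3653694}} = \frac{1}{1779 + \sqrt{2178756}} = \frac{1}{1779 + 6 \sqrt{60521}}$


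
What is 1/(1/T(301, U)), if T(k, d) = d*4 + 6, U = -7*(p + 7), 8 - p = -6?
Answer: -582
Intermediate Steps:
p = 14 (p = 8 - 1*(-6) = 8 + 6 = 14)
U = -147 (U = -7*(14 + 7) = -7*21 = -147)
T(k, d) = 6 + 4*d (T(k, d) = 4*d + 6 = 6 + 4*d)
1/(1/T(301, U)) = 1/(1/(6 + 4*(-147))) = 1/(1/(6 - 588)) = 1/(1/(-582)) = 1/(-1/582) = -582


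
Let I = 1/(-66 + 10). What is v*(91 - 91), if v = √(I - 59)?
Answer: 0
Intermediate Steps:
I = -1/56 (I = 1/(-56) = -1/56 ≈ -0.017857)
v = I*√46270/28 (v = √(-1/56 - 59) = √(-3305/56) = I*√46270/28 ≈ 7.6823*I)
v*(91 - 91) = (I*√46270/28)*(91 - 91) = (I*√46270/28)*0 = 0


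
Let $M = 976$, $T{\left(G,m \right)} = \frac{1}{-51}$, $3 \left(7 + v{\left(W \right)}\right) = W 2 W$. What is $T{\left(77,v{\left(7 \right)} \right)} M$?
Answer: $- \frac{976}{51} \approx -19.137$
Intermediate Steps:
$v{\left(W \right)} = -7 + \frac{2 W^{2}}{3}$ ($v{\left(W \right)} = -7 + \frac{W 2 W}{3} = -7 + \frac{2 W W}{3} = -7 + \frac{2 W^{2}}{3}$)
$T{\left(G,m \right)} = - \frac{1}{51}$
$T{\left(77,v{\left(7 \right)} \right)} M = \left(- \frac{1}{51}\right) 976 = - \frac{976}{51}$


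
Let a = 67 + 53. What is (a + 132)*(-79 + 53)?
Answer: -6552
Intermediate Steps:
a = 120
(a + 132)*(-79 + 53) = (120 + 132)*(-79 + 53) = 252*(-26) = -6552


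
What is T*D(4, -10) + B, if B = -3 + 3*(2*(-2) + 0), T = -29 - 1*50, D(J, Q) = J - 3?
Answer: -94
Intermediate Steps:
D(J, Q) = -3 + J
T = -79 (T = -29 - 50 = -79)
B = -15 (B = -3 + 3*(-4 + 0) = -3 + 3*(-4) = -3 - 12 = -15)
T*D(4, -10) + B = -79*(-3 + 4) - 15 = -79*1 - 15 = -79 - 15 = -94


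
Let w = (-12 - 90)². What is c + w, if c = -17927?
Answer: -7523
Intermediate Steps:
w = 10404 (w = (-102)² = 10404)
c + w = -17927 + 10404 = -7523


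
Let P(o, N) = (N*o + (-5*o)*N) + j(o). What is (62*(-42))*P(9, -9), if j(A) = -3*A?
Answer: -773388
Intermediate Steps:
P(o, N) = -3*o - 4*N*o (P(o, N) = (N*o + (-5*o)*N) - 3*o = (N*o - 5*N*o) - 3*o = -4*N*o - 3*o = -3*o - 4*N*o)
(62*(-42))*P(9, -9) = (62*(-42))*(9*(-3 - 4*(-9))) = -23436*(-3 + 36) = -23436*33 = -2604*297 = -773388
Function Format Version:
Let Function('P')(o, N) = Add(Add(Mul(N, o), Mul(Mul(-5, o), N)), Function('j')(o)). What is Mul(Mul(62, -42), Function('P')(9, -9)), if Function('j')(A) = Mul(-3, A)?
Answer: -773388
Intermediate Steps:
Function('P')(o, N) = Add(Mul(-3, o), Mul(-4, N, o)) (Function('P')(o, N) = Add(Add(Mul(N, o), Mul(Mul(-5, o), N)), Mul(-3, o)) = Add(Add(Mul(N, o), Mul(-5, N, o)), Mul(-3, o)) = Add(Mul(-4, N, o), Mul(-3, o)) = Add(Mul(-3, o), Mul(-4, N, o)))
Mul(Mul(62, -42), Function('P')(9, -9)) = Mul(Mul(62, -42), Mul(9, Add(-3, Mul(-4, -9)))) = Mul(-2604, Mul(9, Add(-3, 36))) = Mul(-2604, Mul(9, 33)) = Mul(-2604, 297) = -773388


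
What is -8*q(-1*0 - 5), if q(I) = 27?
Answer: -216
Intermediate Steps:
-8*q(-1*0 - 5) = -8*27 = -216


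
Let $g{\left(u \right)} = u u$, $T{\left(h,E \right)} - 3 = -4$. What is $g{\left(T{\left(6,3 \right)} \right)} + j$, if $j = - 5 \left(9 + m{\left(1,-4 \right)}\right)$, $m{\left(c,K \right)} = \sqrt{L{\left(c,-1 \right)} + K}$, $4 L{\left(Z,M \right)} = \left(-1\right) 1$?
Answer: $-44 - \frac{5 i \sqrt{17}}{2} \approx -44.0 - 10.308 i$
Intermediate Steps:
$T{\left(h,E \right)} = -1$ ($T{\left(h,E \right)} = 3 - 4 = -1$)
$g{\left(u \right)} = u^{2}$
$L{\left(Z,M \right)} = - \frac{1}{4}$ ($L{\left(Z,M \right)} = \frac{\left(-1\right) 1}{4} = \frac{1}{4} \left(-1\right) = - \frac{1}{4}$)
$m{\left(c,K \right)} = \sqrt{- \frac{1}{4} + K}$
$j = -45 - \frac{5 i \sqrt{17}}{2}$ ($j = - 5 \left(9 + \frac{\sqrt{-1 + 4 \left(-4\right)}}{2}\right) = - 5 \left(9 + \frac{\sqrt{-1 - 16}}{2}\right) = - 5 \left(9 + \frac{\sqrt{-17}}{2}\right) = - 5 \left(9 + \frac{i \sqrt{17}}{2}\right) = -45 - \frac{5 i \sqrt{17}}{2} \approx -45.0 - 10.308 i$)
$g{\left(T{\left(6,3 \right)} \right)} + j = \left(-1\right)^{2} - \left(45 + \frac{5 i \sqrt{17}}{2}\right) = 1 - \left(45 + \frac{5 i \sqrt{17}}{2}\right) = -44 - \frac{5 i \sqrt{17}}{2}$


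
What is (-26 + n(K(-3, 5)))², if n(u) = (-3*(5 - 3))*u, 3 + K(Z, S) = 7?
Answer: 2500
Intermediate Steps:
K(Z, S) = 4 (K(Z, S) = -3 + 7 = 4)
n(u) = -6*u (n(u) = (-3*2)*u = -6*u)
(-26 + n(K(-3, 5)))² = (-26 - 6*4)² = (-26 - 24)² = (-50)² = 2500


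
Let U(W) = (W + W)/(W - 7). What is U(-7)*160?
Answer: 160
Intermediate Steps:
U(W) = 2*W/(-7 + W) (U(W) = (2*W)/(-7 + W) = 2*W/(-7 + W))
U(-7)*160 = (2*(-7)/(-7 - 7))*160 = (2*(-7)/(-14))*160 = (2*(-7)*(-1/14))*160 = 1*160 = 160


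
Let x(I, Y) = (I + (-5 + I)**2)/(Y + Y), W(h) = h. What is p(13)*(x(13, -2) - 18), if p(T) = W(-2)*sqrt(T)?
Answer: 149*sqrt(13)/2 ≈ 268.61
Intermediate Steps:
x(I, Y) = (I + (-5 + I)**2)/(2*Y) (x(I, Y) = (I + (-5 + I)**2)/((2*Y)) = (I + (-5 + I)**2)*(1/(2*Y)) = (I + (-5 + I)**2)/(2*Y))
p(T) = -2*sqrt(T)
p(13)*(x(13, -2) - 18) = (-2*sqrt(13))*((1/2)*(13 + (-5 + 13)**2)/(-2) - 18) = (-2*sqrt(13))*((1/2)*(-1/2)*(13 + 8**2) - 18) = (-2*sqrt(13))*((1/2)*(-1/2)*(13 + 64) - 18) = (-2*sqrt(13))*((1/2)*(-1/2)*77 - 18) = (-2*sqrt(13))*(-77/4 - 18) = -2*sqrt(13)*(-149/4) = 149*sqrt(13)/2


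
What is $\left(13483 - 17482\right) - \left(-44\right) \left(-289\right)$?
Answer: $-16715$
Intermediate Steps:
$\left(13483 - 17482\right) - \left(-44\right) \left(-289\right) = \left(13483 - 17482\right) - 12716 = -3999 - 12716 = -16715$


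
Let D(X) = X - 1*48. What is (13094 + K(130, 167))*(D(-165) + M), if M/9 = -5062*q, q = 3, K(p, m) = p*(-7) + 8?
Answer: -1668926304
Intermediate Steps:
K(p, m) = 8 - 7*p (K(p, m) = -7*p + 8 = 8 - 7*p)
D(X) = -48 + X (D(X) = X - 48 = -48 + X)
M = -136674 (M = 9*(-5062*3) = 9*(-15186) = -136674)
(13094 + K(130, 167))*(D(-165) + M) = (13094 + (8 - 7*130))*((-48 - 165) - 136674) = (13094 + (8 - 910))*(-213 - 136674) = (13094 - 902)*(-136887) = 12192*(-136887) = -1668926304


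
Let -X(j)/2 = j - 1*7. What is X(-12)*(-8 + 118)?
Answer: 4180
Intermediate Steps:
X(j) = 14 - 2*j (X(j) = -2*(j - 1*7) = -2*(j - 7) = -2*(-7 + j) = 14 - 2*j)
X(-12)*(-8 + 118) = (14 - 2*(-12))*(-8 + 118) = (14 + 24)*110 = 38*110 = 4180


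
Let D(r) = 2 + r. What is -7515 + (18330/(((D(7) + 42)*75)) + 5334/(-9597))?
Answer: -875266841/116535 ≈ -7510.8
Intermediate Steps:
-7515 + (18330/(((D(7) + 42)*75)) + 5334/(-9597)) = -7515 + (18330/((((2 + 7) + 42)*75)) + 5334/(-9597)) = -7515 + (18330/(((9 + 42)*75)) + 5334*(-1/9597)) = -7515 + (18330/((51*75)) - 254/457) = -7515 + (18330/3825 - 254/457) = -7515 + (18330*(1/3825) - 254/457) = -7515 + (1222/255 - 254/457) = -7515 + 493684/116535 = -875266841/116535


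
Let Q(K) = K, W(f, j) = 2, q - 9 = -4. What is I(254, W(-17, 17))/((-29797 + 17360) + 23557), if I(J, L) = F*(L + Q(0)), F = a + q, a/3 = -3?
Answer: -1/1390 ≈ -0.00071942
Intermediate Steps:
a = -9 (a = 3*(-3) = -9)
q = 5 (q = 9 - 4 = 5)
F = -4 (F = -9 + 5 = -4)
I(J, L) = -4*L (I(J, L) = -4*(L + 0) = -4*L)
I(254, W(-17, 17))/((-29797 + 17360) + 23557) = (-4*2)/((-29797 + 17360) + 23557) = -8/(-12437 + 23557) = -8/11120 = -8*1/11120 = -1/1390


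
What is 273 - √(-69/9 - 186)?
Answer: 273 - I*√1743/3 ≈ 273.0 - 13.916*I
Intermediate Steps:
273 - √(-69/9 - 186) = 273 - √(-69*⅑ - 186) = 273 - √(-23/3 - 186) = 273 - √(-581/3) = 273 - I*√1743/3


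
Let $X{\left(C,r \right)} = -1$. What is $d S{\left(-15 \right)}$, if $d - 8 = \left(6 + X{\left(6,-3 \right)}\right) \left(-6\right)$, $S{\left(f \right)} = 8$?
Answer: $-176$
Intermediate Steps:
$d = -22$ ($d = 8 + \left(6 - 1\right) \left(-6\right) = 8 + 5 \left(-6\right) = 8 - 30 = -22$)
$d S{\left(-15 \right)} = \left(-22\right) 8 = -176$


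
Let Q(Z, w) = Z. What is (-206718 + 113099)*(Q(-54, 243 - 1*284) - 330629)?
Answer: 30958211777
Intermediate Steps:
(-206718 + 113099)*(Q(-54, 243 - 1*284) - 330629) = (-206718 + 113099)*(-54 - 330629) = -93619*(-330683) = 30958211777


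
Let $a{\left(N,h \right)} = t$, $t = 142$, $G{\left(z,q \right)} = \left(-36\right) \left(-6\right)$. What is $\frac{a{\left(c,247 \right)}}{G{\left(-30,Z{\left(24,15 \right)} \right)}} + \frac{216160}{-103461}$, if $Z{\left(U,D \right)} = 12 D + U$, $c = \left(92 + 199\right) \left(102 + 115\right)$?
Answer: $- \frac{5333183}{3724596} \approx -1.4319$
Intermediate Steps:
$c = 63147$ ($c = 291 \cdot 217 = 63147$)
$Z{\left(U,D \right)} = U + 12 D$
$G{\left(z,q \right)} = 216$
$a{\left(N,h \right)} = 142$
$\frac{a{\left(c,247 \right)}}{G{\left(-30,Z{\left(24,15 \right)} \right)}} + \frac{216160}{-103461} = \frac{142}{216} + \frac{216160}{-103461} = 142 \cdot \frac{1}{216} + 216160 \left(- \frac{1}{103461}\right) = \frac{71}{108} - \frac{216160}{103461} = - \frac{5333183}{3724596}$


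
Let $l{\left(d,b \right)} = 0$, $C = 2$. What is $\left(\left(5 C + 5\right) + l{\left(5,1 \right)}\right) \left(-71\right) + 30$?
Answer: $-1035$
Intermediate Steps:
$\left(\left(5 C + 5\right) + l{\left(5,1 \right)}\right) \left(-71\right) + 30 = \left(\left(5 \cdot 2 + 5\right) + 0\right) \left(-71\right) + 30 = \left(\left(10 + 5\right) + 0\right) \left(-71\right) + 30 = \left(15 + 0\right) \left(-71\right) + 30 = 15 \left(-71\right) + 30 = -1065 + 30 = -1035$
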